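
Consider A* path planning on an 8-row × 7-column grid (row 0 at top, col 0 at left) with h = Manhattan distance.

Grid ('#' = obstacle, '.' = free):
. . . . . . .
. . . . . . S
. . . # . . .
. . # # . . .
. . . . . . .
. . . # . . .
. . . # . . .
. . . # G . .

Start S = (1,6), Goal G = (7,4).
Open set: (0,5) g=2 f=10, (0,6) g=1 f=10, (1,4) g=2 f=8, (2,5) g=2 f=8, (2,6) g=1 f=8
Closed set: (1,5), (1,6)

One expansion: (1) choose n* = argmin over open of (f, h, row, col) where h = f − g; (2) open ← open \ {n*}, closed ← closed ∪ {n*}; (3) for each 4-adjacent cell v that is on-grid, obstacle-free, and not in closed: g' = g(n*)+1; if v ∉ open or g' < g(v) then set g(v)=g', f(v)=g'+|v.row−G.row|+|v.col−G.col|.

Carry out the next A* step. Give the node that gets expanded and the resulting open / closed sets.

step 1: expand (1,4) (f=8, h=6) → closed; open now [(0,4) g=3 f=10, (0,5) g=2 f=10, (0,6) g=1 f=10, (1,3) g=3 f=10, (2,4) g=3 f=8, (2,5) g=2 f=8, (2,6) g=1 f=8]

expanded=(1,4); open=[(0,4) g=3 f=10, (0,5) g=2 f=10, (0,6) g=1 f=10, (1,3) g=3 f=10, (2,4) g=3 f=8, (2,5) g=2 f=8, (2,6) g=1 f=8]; closed=[(1,4), (1,5), (1,6)]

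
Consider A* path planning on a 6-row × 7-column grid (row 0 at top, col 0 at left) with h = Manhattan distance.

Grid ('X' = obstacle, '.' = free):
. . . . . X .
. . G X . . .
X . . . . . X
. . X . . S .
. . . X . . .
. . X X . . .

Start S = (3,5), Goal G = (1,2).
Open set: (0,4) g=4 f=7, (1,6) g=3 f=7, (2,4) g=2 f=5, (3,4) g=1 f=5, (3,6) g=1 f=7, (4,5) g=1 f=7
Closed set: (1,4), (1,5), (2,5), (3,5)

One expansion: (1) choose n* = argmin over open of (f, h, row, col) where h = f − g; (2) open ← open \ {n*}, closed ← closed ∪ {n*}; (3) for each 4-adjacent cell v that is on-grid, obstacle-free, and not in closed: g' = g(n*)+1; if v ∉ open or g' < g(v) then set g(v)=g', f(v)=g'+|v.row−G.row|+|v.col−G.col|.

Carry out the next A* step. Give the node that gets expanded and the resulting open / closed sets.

step 1: expand (2,4) (f=5, h=3) → closed; open now [(0,4) g=4 f=7, (1,6) g=3 f=7, (2,3) g=3 f=5, (3,4) g=1 f=5, (3,6) g=1 f=7, (4,5) g=1 f=7]

expanded=(2,4); open=[(0,4) g=4 f=7, (1,6) g=3 f=7, (2,3) g=3 f=5, (3,4) g=1 f=5, (3,6) g=1 f=7, (4,5) g=1 f=7]; closed=[(1,4), (1,5), (2,4), (2,5), (3,5)]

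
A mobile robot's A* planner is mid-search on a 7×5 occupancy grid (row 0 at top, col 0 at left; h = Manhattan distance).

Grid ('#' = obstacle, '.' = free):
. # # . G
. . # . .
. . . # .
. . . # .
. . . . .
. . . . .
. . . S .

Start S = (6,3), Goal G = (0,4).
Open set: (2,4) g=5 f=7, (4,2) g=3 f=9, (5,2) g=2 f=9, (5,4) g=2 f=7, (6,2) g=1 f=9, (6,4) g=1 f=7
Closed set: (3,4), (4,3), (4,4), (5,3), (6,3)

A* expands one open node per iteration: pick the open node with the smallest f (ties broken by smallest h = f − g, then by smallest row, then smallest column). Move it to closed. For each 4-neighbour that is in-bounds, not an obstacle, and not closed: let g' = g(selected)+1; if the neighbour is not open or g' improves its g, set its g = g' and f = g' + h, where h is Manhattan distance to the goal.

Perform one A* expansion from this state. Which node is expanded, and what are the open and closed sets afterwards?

expanded=(2,4); open=[(1,4) g=6 f=7, (4,2) g=3 f=9, (5,2) g=2 f=9, (5,4) g=2 f=7, (6,2) g=1 f=9, (6,4) g=1 f=7]; closed=[(2,4), (3,4), (4,3), (4,4), (5,3), (6,3)]

step 1: expand (2,4) (f=7, h=2) → closed; open now [(1,4) g=6 f=7, (4,2) g=3 f=9, (5,2) g=2 f=9, (5,4) g=2 f=7, (6,2) g=1 f=9, (6,4) g=1 f=7]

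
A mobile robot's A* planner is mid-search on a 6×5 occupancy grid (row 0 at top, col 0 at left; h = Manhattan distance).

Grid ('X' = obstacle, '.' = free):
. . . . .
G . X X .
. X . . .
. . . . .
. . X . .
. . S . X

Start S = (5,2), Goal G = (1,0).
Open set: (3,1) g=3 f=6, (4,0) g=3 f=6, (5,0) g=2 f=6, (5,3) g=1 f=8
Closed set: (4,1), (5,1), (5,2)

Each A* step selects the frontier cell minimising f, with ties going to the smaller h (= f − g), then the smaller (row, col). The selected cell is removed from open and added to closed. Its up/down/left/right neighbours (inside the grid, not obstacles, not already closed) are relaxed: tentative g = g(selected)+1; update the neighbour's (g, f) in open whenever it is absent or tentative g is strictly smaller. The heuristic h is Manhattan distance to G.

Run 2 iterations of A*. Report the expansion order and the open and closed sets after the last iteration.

step 1: expand (3,1) (f=6, h=3) → closed; open now [(3,0) g=4 f=6, (3,2) g=4 f=8, (4,0) g=3 f=6, (5,0) g=2 f=6, (5,3) g=1 f=8]
step 2: expand (3,0) (f=6, h=2) → closed; open now [(2,0) g=5 f=6, (3,2) g=4 f=8, (4,0) g=3 f=6, (5,0) g=2 f=6, (5,3) g=1 f=8]

order=[(3,1) → (3,0)]; open=[(2,0) g=5 f=6, (3,2) g=4 f=8, (4,0) g=3 f=6, (5,0) g=2 f=6, (5,3) g=1 f=8]; closed=[(3,0), (3,1), (4,1), (5,1), (5,2)]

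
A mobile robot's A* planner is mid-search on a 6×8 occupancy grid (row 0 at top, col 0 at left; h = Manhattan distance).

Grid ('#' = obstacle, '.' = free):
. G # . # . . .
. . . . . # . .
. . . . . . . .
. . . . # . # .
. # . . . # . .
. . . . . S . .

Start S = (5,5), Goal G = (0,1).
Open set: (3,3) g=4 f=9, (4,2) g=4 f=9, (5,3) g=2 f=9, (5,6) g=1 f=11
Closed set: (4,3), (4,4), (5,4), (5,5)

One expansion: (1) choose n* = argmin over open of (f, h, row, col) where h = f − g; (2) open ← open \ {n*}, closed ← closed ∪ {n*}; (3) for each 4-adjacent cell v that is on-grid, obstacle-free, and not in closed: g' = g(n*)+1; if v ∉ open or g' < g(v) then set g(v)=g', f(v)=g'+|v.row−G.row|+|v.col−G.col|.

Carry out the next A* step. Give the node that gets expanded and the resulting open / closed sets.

step 1: expand (3,3) (f=9, h=5) → closed; open now [(2,3) g=5 f=9, (3,2) g=5 f=9, (4,2) g=4 f=9, (5,3) g=2 f=9, (5,6) g=1 f=11]

expanded=(3,3); open=[(2,3) g=5 f=9, (3,2) g=5 f=9, (4,2) g=4 f=9, (5,3) g=2 f=9, (5,6) g=1 f=11]; closed=[(3,3), (4,3), (4,4), (5,4), (5,5)]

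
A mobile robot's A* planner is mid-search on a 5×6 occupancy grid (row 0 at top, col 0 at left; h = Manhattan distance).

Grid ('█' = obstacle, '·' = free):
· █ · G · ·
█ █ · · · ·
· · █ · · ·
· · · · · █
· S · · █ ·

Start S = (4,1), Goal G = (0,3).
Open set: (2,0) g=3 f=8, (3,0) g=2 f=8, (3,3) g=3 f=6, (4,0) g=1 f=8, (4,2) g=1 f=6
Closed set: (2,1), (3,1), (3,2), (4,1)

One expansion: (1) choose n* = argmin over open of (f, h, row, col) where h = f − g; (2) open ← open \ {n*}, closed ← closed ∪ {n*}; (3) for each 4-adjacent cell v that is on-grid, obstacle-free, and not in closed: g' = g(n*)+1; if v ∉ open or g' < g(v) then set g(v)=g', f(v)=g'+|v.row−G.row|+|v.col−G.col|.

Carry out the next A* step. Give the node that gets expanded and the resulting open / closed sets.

step 1: expand (3,3) (f=6, h=3) → closed; open now [(2,0) g=3 f=8, (2,3) g=4 f=6, (3,0) g=2 f=8, (3,4) g=4 f=8, (4,0) g=1 f=8, (4,2) g=1 f=6, (4,3) g=4 f=8]

expanded=(3,3); open=[(2,0) g=3 f=8, (2,3) g=4 f=6, (3,0) g=2 f=8, (3,4) g=4 f=8, (4,0) g=1 f=8, (4,2) g=1 f=6, (4,3) g=4 f=8]; closed=[(2,1), (3,1), (3,2), (3,3), (4,1)]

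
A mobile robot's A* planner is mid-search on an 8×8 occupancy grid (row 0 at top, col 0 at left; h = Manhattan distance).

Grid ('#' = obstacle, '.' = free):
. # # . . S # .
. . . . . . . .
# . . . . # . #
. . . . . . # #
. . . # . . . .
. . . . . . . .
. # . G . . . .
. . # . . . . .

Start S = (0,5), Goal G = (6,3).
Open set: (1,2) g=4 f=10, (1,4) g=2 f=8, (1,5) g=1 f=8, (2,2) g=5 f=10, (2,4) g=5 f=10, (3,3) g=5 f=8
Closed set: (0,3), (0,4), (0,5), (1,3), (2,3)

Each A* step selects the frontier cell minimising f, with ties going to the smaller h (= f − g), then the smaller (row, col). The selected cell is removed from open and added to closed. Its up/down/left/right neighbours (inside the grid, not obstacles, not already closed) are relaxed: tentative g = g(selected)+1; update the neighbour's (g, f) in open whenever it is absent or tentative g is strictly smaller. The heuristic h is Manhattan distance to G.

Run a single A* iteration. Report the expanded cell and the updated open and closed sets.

expanded=(3,3); open=[(1,2) g=4 f=10, (1,4) g=2 f=8, (1,5) g=1 f=8, (2,2) g=5 f=10, (2,4) g=5 f=10, (3,2) g=6 f=10, (3,4) g=6 f=10]; closed=[(0,3), (0,4), (0,5), (1,3), (2,3), (3,3)]

step 1: expand (3,3) (f=8, h=3) → closed; open now [(1,2) g=4 f=10, (1,4) g=2 f=8, (1,5) g=1 f=8, (2,2) g=5 f=10, (2,4) g=5 f=10, (3,2) g=6 f=10, (3,4) g=6 f=10]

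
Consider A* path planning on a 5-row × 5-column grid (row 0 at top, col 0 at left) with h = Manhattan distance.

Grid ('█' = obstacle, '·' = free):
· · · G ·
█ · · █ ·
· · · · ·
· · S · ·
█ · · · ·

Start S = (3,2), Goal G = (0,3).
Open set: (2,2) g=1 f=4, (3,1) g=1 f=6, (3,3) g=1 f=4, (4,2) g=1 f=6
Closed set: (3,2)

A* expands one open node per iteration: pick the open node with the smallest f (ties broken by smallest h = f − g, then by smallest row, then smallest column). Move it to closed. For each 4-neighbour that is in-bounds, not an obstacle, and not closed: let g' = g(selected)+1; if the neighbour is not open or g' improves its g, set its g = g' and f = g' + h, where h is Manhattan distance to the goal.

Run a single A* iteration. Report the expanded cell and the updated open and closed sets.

step 1: expand (2,2) (f=4, h=3) → closed; open now [(1,2) g=2 f=4, (2,1) g=2 f=6, (2,3) g=2 f=4, (3,1) g=1 f=6, (3,3) g=1 f=4, (4,2) g=1 f=6]

expanded=(2,2); open=[(1,2) g=2 f=4, (2,1) g=2 f=6, (2,3) g=2 f=4, (3,1) g=1 f=6, (3,3) g=1 f=4, (4,2) g=1 f=6]; closed=[(2,2), (3,2)]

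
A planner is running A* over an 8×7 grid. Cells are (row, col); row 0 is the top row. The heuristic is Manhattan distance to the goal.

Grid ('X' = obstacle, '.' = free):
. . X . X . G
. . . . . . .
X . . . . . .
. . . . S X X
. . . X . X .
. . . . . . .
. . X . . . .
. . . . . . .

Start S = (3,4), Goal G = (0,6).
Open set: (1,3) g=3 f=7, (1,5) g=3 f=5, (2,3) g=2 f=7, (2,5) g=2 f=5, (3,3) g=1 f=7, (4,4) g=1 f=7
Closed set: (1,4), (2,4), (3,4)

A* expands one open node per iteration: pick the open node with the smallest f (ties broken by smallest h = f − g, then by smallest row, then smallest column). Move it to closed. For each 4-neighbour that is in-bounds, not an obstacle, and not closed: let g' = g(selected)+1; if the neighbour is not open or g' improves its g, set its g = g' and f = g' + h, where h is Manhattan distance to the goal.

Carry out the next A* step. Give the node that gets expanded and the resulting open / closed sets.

expanded=(1,5); open=[(0,5) g=4 f=5, (1,3) g=3 f=7, (1,6) g=4 f=5, (2,3) g=2 f=7, (2,5) g=2 f=5, (3,3) g=1 f=7, (4,4) g=1 f=7]; closed=[(1,4), (1,5), (2,4), (3,4)]

step 1: expand (1,5) (f=5, h=2) → closed; open now [(0,5) g=4 f=5, (1,3) g=3 f=7, (1,6) g=4 f=5, (2,3) g=2 f=7, (2,5) g=2 f=5, (3,3) g=1 f=7, (4,4) g=1 f=7]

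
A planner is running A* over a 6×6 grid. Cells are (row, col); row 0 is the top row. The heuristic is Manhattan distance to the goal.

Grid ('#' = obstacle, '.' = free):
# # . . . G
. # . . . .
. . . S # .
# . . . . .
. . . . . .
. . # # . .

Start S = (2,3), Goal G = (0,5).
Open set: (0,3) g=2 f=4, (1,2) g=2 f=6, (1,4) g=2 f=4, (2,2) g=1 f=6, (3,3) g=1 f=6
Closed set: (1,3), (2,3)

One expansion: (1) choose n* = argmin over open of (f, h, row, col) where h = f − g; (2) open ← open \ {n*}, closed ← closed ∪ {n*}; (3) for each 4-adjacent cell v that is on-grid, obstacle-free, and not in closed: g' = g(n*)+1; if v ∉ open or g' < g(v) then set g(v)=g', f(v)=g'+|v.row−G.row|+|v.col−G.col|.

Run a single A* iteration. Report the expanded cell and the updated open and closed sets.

step 1: expand (0,3) (f=4, h=2) → closed; open now [(0,2) g=3 f=6, (0,4) g=3 f=4, (1,2) g=2 f=6, (1,4) g=2 f=4, (2,2) g=1 f=6, (3,3) g=1 f=6]

expanded=(0,3); open=[(0,2) g=3 f=6, (0,4) g=3 f=4, (1,2) g=2 f=6, (1,4) g=2 f=4, (2,2) g=1 f=6, (3,3) g=1 f=6]; closed=[(0,3), (1,3), (2,3)]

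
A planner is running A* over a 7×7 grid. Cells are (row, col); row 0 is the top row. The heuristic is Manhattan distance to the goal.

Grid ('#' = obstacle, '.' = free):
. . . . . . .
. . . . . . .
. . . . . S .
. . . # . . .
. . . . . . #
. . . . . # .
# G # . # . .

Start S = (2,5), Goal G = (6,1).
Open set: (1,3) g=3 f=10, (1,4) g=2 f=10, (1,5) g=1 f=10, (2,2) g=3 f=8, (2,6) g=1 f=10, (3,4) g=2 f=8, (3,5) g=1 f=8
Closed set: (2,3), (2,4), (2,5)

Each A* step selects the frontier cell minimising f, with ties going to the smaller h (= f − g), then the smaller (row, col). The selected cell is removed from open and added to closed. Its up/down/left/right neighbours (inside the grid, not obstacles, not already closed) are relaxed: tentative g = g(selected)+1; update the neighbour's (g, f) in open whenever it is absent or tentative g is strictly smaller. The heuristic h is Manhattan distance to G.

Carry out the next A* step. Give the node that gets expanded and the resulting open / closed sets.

step 1: expand (2,2) (f=8, h=5) → closed; open now [(1,2) g=4 f=10, (1,3) g=3 f=10, (1,4) g=2 f=10, (1,5) g=1 f=10, (2,1) g=4 f=8, (2,6) g=1 f=10, (3,2) g=4 f=8, (3,4) g=2 f=8, (3,5) g=1 f=8]

expanded=(2,2); open=[(1,2) g=4 f=10, (1,3) g=3 f=10, (1,4) g=2 f=10, (1,5) g=1 f=10, (2,1) g=4 f=8, (2,6) g=1 f=10, (3,2) g=4 f=8, (3,4) g=2 f=8, (3,5) g=1 f=8]; closed=[(2,2), (2,3), (2,4), (2,5)]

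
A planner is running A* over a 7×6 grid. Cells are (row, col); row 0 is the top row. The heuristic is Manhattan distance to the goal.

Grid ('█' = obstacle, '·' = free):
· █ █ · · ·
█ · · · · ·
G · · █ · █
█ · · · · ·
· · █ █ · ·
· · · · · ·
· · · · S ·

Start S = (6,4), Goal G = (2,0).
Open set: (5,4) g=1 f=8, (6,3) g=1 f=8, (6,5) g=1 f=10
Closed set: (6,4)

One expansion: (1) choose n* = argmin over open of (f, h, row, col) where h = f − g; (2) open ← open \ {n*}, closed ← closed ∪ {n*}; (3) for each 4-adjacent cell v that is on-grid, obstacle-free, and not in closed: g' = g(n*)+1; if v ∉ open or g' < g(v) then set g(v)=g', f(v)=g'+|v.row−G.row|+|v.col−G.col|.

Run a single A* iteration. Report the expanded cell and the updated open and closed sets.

expanded=(5,4); open=[(4,4) g=2 f=8, (5,3) g=2 f=8, (5,5) g=2 f=10, (6,3) g=1 f=8, (6,5) g=1 f=10]; closed=[(5,4), (6,4)]

step 1: expand (5,4) (f=8, h=7) → closed; open now [(4,4) g=2 f=8, (5,3) g=2 f=8, (5,5) g=2 f=10, (6,3) g=1 f=8, (6,5) g=1 f=10]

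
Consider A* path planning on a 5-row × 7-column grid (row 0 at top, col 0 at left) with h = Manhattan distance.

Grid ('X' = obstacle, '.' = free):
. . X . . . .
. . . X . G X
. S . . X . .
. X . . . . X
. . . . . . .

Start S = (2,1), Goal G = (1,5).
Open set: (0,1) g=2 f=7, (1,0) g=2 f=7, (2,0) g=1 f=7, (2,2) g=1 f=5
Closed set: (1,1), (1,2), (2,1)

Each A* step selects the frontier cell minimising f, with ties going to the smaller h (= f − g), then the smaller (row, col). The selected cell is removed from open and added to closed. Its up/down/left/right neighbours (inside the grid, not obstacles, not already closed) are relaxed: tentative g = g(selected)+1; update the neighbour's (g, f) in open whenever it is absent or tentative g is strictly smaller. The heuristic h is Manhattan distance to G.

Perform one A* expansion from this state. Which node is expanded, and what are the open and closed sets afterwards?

expanded=(2,2); open=[(0,1) g=2 f=7, (1,0) g=2 f=7, (2,0) g=1 f=7, (2,3) g=2 f=5, (3,2) g=2 f=7]; closed=[(1,1), (1,2), (2,1), (2,2)]

step 1: expand (2,2) (f=5, h=4) → closed; open now [(0,1) g=2 f=7, (1,0) g=2 f=7, (2,0) g=1 f=7, (2,3) g=2 f=5, (3,2) g=2 f=7]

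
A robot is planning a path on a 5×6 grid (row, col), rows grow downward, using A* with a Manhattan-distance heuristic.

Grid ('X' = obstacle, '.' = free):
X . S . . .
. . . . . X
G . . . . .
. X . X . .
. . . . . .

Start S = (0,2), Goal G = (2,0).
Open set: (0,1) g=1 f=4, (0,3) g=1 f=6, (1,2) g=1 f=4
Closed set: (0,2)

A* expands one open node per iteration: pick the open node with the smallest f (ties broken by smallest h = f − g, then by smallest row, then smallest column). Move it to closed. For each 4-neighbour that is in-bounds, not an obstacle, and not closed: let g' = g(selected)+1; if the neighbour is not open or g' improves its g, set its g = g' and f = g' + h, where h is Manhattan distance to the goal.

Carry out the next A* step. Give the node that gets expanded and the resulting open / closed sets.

expanded=(0,1); open=[(0,3) g=1 f=6, (1,1) g=2 f=4, (1,2) g=1 f=4]; closed=[(0,1), (0,2)]

step 1: expand (0,1) (f=4, h=3) → closed; open now [(0,3) g=1 f=6, (1,1) g=2 f=4, (1,2) g=1 f=4]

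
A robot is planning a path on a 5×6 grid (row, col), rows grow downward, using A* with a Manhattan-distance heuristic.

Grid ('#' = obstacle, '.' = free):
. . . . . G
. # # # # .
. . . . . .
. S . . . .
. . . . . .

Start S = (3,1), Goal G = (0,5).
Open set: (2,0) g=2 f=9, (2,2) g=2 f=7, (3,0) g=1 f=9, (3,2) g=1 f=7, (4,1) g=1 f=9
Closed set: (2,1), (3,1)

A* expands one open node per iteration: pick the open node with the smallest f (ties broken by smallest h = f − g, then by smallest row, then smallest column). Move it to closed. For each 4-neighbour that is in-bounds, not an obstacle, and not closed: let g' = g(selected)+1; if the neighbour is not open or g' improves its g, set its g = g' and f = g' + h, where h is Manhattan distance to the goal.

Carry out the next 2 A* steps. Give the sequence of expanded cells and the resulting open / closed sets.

step 1: expand (2,2) (f=7, h=5) → closed; open now [(2,0) g=2 f=9, (2,3) g=3 f=7, (3,0) g=1 f=9, (3,2) g=1 f=7, (4,1) g=1 f=9]
step 2: expand (2,3) (f=7, h=4) → closed; open now [(2,0) g=2 f=9, (2,4) g=4 f=7, (3,0) g=1 f=9, (3,2) g=1 f=7, (3,3) g=4 f=9, (4,1) g=1 f=9]

order=[(2,2) → (2,3)]; open=[(2,0) g=2 f=9, (2,4) g=4 f=7, (3,0) g=1 f=9, (3,2) g=1 f=7, (3,3) g=4 f=9, (4,1) g=1 f=9]; closed=[(2,1), (2,2), (2,3), (3,1)]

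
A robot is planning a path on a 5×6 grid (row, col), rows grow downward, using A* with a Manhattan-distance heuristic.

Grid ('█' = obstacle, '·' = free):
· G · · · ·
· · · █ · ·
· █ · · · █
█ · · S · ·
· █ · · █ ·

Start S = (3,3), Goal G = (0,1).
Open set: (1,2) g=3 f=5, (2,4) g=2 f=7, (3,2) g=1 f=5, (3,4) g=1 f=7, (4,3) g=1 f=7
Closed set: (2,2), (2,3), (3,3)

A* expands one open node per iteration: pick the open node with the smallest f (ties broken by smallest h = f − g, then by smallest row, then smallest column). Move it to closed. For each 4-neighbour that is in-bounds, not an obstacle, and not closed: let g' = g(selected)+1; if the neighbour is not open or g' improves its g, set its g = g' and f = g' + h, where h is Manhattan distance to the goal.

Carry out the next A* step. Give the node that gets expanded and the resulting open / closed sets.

step 1: expand (1,2) (f=5, h=2) → closed; open now [(0,2) g=4 f=5, (1,1) g=4 f=5, (2,4) g=2 f=7, (3,2) g=1 f=5, (3,4) g=1 f=7, (4,3) g=1 f=7]

expanded=(1,2); open=[(0,2) g=4 f=5, (1,1) g=4 f=5, (2,4) g=2 f=7, (3,2) g=1 f=5, (3,4) g=1 f=7, (4,3) g=1 f=7]; closed=[(1,2), (2,2), (2,3), (3,3)]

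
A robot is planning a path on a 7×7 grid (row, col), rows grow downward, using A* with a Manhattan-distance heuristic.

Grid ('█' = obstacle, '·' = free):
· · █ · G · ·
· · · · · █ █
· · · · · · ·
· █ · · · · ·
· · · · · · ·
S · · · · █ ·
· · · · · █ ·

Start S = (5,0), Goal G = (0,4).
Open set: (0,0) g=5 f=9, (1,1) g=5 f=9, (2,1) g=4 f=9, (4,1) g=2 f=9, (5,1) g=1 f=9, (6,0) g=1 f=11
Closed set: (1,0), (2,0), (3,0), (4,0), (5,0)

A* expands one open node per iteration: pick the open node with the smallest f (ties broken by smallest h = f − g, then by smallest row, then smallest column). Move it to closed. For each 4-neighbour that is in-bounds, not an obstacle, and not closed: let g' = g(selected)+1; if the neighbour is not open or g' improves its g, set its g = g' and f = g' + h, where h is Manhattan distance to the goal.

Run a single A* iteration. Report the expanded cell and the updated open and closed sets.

step 1: expand (0,0) (f=9, h=4) → closed; open now [(0,1) g=6 f=9, (1,1) g=5 f=9, (2,1) g=4 f=9, (4,1) g=2 f=9, (5,1) g=1 f=9, (6,0) g=1 f=11]

expanded=(0,0); open=[(0,1) g=6 f=9, (1,1) g=5 f=9, (2,1) g=4 f=9, (4,1) g=2 f=9, (5,1) g=1 f=9, (6,0) g=1 f=11]; closed=[(0,0), (1,0), (2,0), (3,0), (4,0), (5,0)]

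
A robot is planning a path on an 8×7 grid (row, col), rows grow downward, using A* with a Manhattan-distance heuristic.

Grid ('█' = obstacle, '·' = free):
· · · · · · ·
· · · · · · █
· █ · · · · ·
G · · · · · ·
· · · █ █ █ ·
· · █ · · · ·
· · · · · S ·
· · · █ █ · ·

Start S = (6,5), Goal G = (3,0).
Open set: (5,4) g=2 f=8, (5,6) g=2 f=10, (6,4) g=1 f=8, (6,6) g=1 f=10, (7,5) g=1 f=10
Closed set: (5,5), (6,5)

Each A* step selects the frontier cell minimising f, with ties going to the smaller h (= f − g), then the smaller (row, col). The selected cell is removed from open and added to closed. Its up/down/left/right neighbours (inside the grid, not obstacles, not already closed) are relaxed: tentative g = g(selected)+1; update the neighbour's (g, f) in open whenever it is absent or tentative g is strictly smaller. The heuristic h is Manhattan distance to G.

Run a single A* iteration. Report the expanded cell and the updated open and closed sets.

step 1: expand (5,4) (f=8, h=6) → closed; open now [(5,3) g=3 f=8, (5,6) g=2 f=10, (6,4) g=1 f=8, (6,6) g=1 f=10, (7,5) g=1 f=10]

expanded=(5,4); open=[(5,3) g=3 f=8, (5,6) g=2 f=10, (6,4) g=1 f=8, (6,6) g=1 f=10, (7,5) g=1 f=10]; closed=[(5,4), (5,5), (6,5)]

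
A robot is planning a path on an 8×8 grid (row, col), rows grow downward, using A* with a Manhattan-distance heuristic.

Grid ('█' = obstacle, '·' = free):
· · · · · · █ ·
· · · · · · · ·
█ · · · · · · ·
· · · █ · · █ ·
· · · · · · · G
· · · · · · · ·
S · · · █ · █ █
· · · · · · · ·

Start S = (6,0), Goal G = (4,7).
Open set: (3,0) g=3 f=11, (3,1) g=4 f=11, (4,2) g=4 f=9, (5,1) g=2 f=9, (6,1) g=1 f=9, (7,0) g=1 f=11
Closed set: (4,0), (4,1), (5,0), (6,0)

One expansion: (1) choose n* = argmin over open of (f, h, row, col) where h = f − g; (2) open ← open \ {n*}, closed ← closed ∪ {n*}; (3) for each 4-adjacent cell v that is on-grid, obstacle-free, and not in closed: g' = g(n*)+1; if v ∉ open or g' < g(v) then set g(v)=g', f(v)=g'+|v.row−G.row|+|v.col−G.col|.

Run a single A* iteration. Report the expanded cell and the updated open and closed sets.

expanded=(4,2); open=[(3,0) g=3 f=11, (3,1) g=4 f=11, (3,2) g=5 f=11, (4,3) g=5 f=9, (5,1) g=2 f=9, (5,2) g=5 f=11, (6,1) g=1 f=9, (7,0) g=1 f=11]; closed=[(4,0), (4,1), (4,2), (5,0), (6,0)]

step 1: expand (4,2) (f=9, h=5) → closed; open now [(3,0) g=3 f=11, (3,1) g=4 f=11, (3,2) g=5 f=11, (4,3) g=5 f=9, (5,1) g=2 f=9, (5,2) g=5 f=11, (6,1) g=1 f=9, (7,0) g=1 f=11]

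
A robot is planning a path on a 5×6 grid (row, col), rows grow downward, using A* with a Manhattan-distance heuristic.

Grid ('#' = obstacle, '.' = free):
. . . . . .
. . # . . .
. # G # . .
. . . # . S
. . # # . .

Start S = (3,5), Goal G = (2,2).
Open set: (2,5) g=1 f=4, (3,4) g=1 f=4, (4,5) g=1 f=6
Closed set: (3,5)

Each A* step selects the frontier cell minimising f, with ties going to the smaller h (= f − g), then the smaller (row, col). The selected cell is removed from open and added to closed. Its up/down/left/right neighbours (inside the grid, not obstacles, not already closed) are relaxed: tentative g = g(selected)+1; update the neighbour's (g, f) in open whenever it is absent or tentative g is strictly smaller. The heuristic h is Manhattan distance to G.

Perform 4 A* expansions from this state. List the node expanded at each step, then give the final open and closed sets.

step 1: expand (2,5) (f=4, h=3) → closed; open now [(1,5) g=2 f=6, (2,4) g=2 f=4, (3,4) g=1 f=4, (4,5) g=1 f=6]
step 2: expand (2,4) (f=4, h=2) → closed; open now [(1,4) g=3 f=6, (1,5) g=2 f=6, (3,4) g=1 f=4, (4,5) g=1 f=6]
step 3: expand (3,4) (f=4, h=3) → closed; open now [(1,4) g=3 f=6, (1,5) g=2 f=6, (4,4) g=2 f=6, (4,5) g=1 f=6]
step 4: expand (1,4) (f=6, h=3) → closed; open now [(0,4) g=4 f=8, (1,3) g=4 f=6, (1,5) g=2 f=6, (4,4) g=2 f=6, (4,5) g=1 f=6]

order=[(2,5) → (2,4) → (3,4) → (1,4)]; open=[(0,4) g=4 f=8, (1,3) g=4 f=6, (1,5) g=2 f=6, (4,4) g=2 f=6, (4,5) g=1 f=6]; closed=[(1,4), (2,4), (2,5), (3,4), (3,5)]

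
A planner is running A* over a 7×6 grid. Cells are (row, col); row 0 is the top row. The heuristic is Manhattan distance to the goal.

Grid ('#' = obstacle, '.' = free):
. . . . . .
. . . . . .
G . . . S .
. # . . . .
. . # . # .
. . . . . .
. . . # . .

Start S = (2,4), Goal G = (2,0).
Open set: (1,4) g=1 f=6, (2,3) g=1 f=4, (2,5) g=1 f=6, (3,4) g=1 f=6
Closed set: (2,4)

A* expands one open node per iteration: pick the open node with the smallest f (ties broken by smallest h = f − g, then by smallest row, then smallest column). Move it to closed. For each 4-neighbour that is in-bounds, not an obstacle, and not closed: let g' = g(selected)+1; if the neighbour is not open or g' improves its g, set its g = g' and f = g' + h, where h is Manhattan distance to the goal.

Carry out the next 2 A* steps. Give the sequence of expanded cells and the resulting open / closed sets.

order=[(2,3) → (2,2)]; open=[(1,2) g=3 f=6, (1,3) g=2 f=6, (1,4) g=1 f=6, (2,1) g=3 f=4, (2,5) g=1 f=6, (3,2) g=3 f=6, (3,3) g=2 f=6, (3,4) g=1 f=6]; closed=[(2,2), (2,3), (2,4)]

step 1: expand (2,3) (f=4, h=3) → closed; open now [(1,3) g=2 f=6, (1,4) g=1 f=6, (2,2) g=2 f=4, (2,5) g=1 f=6, (3,3) g=2 f=6, (3,4) g=1 f=6]
step 2: expand (2,2) (f=4, h=2) → closed; open now [(1,2) g=3 f=6, (1,3) g=2 f=6, (1,4) g=1 f=6, (2,1) g=3 f=4, (2,5) g=1 f=6, (3,2) g=3 f=6, (3,3) g=2 f=6, (3,4) g=1 f=6]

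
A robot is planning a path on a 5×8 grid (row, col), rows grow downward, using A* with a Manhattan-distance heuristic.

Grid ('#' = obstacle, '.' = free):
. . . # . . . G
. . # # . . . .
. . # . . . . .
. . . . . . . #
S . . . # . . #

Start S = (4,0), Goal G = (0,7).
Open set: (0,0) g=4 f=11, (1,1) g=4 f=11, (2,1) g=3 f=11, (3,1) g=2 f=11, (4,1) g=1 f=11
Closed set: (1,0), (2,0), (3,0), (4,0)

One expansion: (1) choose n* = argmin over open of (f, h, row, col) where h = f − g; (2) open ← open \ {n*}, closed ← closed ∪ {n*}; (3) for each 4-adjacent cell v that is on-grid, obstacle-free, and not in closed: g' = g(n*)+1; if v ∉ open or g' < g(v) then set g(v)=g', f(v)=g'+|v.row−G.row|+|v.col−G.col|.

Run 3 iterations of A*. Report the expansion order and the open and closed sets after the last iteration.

order=[(0,0) → (0,1) → (0,2)]; open=[(1,1) g=4 f=11, (2,1) g=3 f=11, (3,1) g=2 f=11, (4,1) g=1 f=11]; closed=[(0,0), (0,1), (0,2), (1,0), (2,0), (3,0), (4,0)]

step 1: expand (0,0) (f=11, h=7) → closed; open now [(0,1) g=5 f=11, (1,1) g=4 f=11, (2,1) g=3 f=11, (3,1) g=2 f=11, (4,1) g=1 f=11]
step 2: expand (0,1) (f=11, h=6) → closed; open now [(0,2) g=6 f=11, (1,1) g=4 f=11, (2,1) g=3 f=11, (3,1) g=2 f=11, (4,1) g=1 f=11]
step 3: expand (0,2) (f=11, h=5) → closed; open now [(1,1) g=4 f=11, (2,1) g=3 f=11, (3,1) g=2 f=11, (4,1) g=1 f=11]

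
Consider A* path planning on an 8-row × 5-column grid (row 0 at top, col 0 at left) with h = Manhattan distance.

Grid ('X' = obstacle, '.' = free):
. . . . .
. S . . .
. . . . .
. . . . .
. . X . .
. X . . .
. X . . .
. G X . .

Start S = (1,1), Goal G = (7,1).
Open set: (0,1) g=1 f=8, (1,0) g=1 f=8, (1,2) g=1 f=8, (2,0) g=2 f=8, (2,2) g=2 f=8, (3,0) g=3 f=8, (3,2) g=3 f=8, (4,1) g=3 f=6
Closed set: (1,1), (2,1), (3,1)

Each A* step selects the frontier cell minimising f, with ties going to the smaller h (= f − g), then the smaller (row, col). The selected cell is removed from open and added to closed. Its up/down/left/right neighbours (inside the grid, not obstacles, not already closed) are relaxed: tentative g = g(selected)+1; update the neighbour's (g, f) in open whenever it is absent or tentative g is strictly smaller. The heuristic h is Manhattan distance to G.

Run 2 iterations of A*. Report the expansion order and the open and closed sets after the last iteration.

order=[(4,1) → (4,0)]; open=[(0,1) g=1 f=8, (1,0) g=1 f=8, (1,2) g=1 f=8, (2,0) g=2 f=8, (2,2) g=2 f=8, (3,0) g=3 f=8, (3,2) g=3 f=8, (5,0) g=5 f=8]; closed=[(1,1), (2,1), (3,1), (4,0), (4,1)]

step 1: expand (4,1) (f=6, h=3) → closed; open now [(0,1) g=1 f=8, (1,0) g=1 f=8, (1,2) g=1 f=8, (2,0) g=2 f=8, (2,2) g=2 f=8, (3,0) g=3 f=8, (3,2) g=3 f=8, (4,0) g=4 f=8]
step 2: expand (4,0) (f=8, h=4) → closed; open now [(0,1) g=1 f=8, (1,0) g=1 f=8, (1,2) g=1 f=8, (2,0) g=2 f=8, (2,2) g=2 f=8, (3,0) g=3 f=8, (3,2) g=3 f=8, (5,0) g=5 f=8]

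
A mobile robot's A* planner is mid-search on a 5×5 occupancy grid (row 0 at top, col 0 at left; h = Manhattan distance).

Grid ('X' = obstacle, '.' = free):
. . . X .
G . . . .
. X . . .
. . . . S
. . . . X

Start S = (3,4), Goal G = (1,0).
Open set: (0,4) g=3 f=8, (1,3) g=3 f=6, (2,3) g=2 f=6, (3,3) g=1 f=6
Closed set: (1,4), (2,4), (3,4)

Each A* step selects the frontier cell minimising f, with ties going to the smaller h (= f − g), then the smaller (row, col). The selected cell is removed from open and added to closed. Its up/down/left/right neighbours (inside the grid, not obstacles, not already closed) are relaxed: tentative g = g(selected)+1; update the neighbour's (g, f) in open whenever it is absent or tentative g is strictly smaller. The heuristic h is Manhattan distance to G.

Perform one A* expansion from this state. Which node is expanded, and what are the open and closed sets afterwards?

expanded=(1,3); open=[(0,4) g=3 f=8, (1,2) g=4 f=6, (2,3) g=2 f=6, (3,3) g=1 f=6]; closed=[(1,3), (1,4), (2,4), (3,4)]

step 1: expand (1,3) (f=6, h=3) → closed; open now [(0,4) g=3 f=8, (1,2) g=4 f=6, (2,3) g=2 f=6, (3,3) g=1 f=6]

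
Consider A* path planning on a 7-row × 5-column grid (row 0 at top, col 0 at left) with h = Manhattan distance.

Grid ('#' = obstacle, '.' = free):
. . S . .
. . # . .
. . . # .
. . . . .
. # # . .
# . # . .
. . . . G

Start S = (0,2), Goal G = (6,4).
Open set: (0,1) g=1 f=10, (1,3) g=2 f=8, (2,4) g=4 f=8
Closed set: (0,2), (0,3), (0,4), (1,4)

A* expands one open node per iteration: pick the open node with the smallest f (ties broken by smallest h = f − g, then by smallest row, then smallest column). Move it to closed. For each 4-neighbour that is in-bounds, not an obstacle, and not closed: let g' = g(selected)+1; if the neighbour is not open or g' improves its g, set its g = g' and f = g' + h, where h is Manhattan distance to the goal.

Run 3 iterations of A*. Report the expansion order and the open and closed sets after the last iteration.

order=[(2,4) → (3,4) → (4,4)]; open=[(0,1) g=1 f=10, (1,3) g=2 f=8, (3,3) g=6 f=10, (4,3) g=7 f=10, (5,4) g=7 f=8]; closed=[(0,2), (0,3), (0,4), (1,4), (2,4), (3,4), (4,4)]

step 1: expand (2,4) (f=8, h=4) → closed; open now [(0,1) g=1 f=10, (1,3) g=2 f=8, (3,4) g=5 f=8]
step 2: expand (3,4) (f=8, h=3) → closed; open now [(0,1) g=1 f=10, (1,3) g=2 f=8, (3,3) g=6 f=10, (4,4) g=6 f=8]
step 3: expand (4,4) (f=8, h=2) → closed; open now [(0,1) g=1 f=10, (1,3) g=2 f=8, (3,3) g=6 f=10, (4,3) g=7 f=10, (5,4) g=7 f=8]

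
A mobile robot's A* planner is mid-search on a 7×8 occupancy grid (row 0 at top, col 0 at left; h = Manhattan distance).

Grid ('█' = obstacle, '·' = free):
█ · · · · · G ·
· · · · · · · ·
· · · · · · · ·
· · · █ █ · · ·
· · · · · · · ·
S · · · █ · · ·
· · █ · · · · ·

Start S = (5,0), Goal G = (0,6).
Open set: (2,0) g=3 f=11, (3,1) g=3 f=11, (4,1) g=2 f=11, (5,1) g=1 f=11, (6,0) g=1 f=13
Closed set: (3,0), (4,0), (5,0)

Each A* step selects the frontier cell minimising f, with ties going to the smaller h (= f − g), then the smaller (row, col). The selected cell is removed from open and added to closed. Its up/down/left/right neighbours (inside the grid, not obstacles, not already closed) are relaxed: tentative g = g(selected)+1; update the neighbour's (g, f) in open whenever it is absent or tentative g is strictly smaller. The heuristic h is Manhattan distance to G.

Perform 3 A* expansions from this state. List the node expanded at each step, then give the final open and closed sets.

step 1: expand (2,0) (f=11, h=8) → closed; open now [(1,0) g=4 f=11, (2,1) g=4 f=11, (3,1) g=3 f=11, (4,1) g=2 f=11, (5,1) g=1 f=11, (6,0) g=1 f=13]
step 2: expand (1,0) (f=11, h=7) → closed; open now [(1,1) g=5 f=11, (2,1) g=4 f=11, (3,1) g=3 f=11, (4,1) g=2 f=11, (5,1) g=1 f=11, (6,0) g=1 f=13]
step 3: expand (1,1) (f=11, h=6) → closed; open now [(0,1) g=6 f=11, (1,2) g=6 f=11, (2,1) g=4 f=11, (3,1) g=3 f=11, (4,1) g=2 f=11, (5,1) g=1 f=11, (6,0) g=1 f=13]

order=[(2,0) → (1,0) → (1,1)]; open=[(0,1) g=6 f=11, (1,2) g=6 f=11, (2,1) g=4 f=11, (3,1) g=3 f=11, (4,1) g=2 f=11, (5,1) g=1 f=11, (6,0) g=1 f=13]; closed=[(1,0), (1,1), (2,0), (3,0), (4,0), (5,0)]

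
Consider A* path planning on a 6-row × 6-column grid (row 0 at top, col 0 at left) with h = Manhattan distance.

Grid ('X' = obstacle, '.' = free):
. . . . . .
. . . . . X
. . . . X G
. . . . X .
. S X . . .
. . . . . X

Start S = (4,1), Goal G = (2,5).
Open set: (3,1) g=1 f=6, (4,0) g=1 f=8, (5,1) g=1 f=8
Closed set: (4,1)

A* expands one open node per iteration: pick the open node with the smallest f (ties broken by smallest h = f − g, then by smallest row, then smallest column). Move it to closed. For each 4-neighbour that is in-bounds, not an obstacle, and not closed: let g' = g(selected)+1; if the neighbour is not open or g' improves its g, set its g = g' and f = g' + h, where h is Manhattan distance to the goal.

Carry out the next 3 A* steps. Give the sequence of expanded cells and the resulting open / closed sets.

step 1: expand (3,1) (f=6, h=5) → closed; open now [(2,1) g=2 f=6, (3,0) g=2 f=8, (3,2) g=2 f=6, (4,0) g=1 f=8, (5,1) g=1 f=8]
step 2: expand (2,1) (f=6, h=4) → closed; open now [(1,1) g=3 f=8, (2,0) g=3 f=8, (2,2) g=3 f=6, (3,0) g=2 f=8, (3,2) g=2 f=6, (4,0) g=1 f=8, (5,1) g=1 f=8]
step 3: expand (2,2) (f=6, h=3) → closed; open now [(1,1) g=3 f=8, (1,2) g=4 f=8, (2,0) g=3 f=8, (2,3) g=4 f=6, (3,0) g=2 f=8, (3,2) g=2 f=6, (4,0) g=1 f=8, (5,1) g=1 f=8]

order=[(3,1) → (2,1) → (2,2)]; open=[(1,1) g=3 f=8, (1,2) g=4 f=8, (2,0) g=3 f=8, (2,3) g=4 f=6, (3,0) g=2 f=8, (3,2) g=2 f=6, (4,0) g=1 f=8, (5,1) g=1 f=8]; closed=[(2,1), (2,2), (3,1), (4,1)]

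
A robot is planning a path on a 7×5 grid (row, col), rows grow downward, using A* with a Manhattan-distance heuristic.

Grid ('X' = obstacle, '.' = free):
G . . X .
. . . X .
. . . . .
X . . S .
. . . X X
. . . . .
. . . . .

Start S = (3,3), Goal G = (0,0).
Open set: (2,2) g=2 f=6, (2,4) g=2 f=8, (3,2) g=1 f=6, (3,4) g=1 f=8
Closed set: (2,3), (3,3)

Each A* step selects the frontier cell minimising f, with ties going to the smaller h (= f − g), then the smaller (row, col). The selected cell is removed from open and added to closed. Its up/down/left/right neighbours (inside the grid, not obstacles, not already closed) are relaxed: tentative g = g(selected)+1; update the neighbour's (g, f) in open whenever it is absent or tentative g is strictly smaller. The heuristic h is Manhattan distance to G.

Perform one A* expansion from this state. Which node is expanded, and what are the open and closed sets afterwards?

expanded=(2,2); open=[(1,2) g=3 f=6, (2,1) g=3 f=6, (2,4) g=2 f=8, (3,2) g=1 f=6, (3,4) g=1 f=8]; closed=[(2,2), (2,3), (3,3)]

step 1: expand (2,2) (f=6, h=4) → closed; open now [(1,2) g=3 f=6, (2,1) g=3 f=6, (2,4) g=2 f=8, (3,2) g=1 f=6, (3,4) g=1 f=8]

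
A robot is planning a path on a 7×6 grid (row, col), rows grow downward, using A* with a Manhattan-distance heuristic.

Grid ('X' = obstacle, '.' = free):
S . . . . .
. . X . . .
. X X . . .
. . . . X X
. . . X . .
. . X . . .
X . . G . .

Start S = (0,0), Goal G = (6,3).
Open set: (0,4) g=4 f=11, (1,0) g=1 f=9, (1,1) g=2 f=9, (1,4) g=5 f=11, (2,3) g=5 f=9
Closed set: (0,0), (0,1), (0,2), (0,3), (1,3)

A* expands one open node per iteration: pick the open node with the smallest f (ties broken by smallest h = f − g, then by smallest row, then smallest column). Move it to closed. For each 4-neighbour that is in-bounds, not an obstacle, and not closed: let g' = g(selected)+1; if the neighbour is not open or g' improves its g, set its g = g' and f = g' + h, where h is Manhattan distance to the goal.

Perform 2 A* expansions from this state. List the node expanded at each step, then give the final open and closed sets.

order=[(2,3) → (3,3)]; open=[(0,4) g=4 f=11, (1,0) g=1 f=9, (1,1) g=2 f=9, (1,4) g=5 f=11, (2,4) g=6 f=11, (3,2) g=7 f=11]; closed=[(0,0), (0,1), (0,2), (0,3), (1,3), (2,3), (3,3)]

step 1: expand (2,3) (f=9, h=4) → closed; open now [(0,4) g=4 f=11, (1,0) g=1 f=9, (1,1) g=2 f=9, (1,4) g=5 f=11, (2,4) g=6 f=11, (3,3) g=6 f=9]
step 2: expand (3,3) (f=9, h=3) → closed; open now [(0,4) g=4 f=11, (1,0) g=1 f=9, (1,1) g=2 f=9, (1,4) g=5 f=11, (2,4) g=6 f=11, (3,2) g=7 f=11]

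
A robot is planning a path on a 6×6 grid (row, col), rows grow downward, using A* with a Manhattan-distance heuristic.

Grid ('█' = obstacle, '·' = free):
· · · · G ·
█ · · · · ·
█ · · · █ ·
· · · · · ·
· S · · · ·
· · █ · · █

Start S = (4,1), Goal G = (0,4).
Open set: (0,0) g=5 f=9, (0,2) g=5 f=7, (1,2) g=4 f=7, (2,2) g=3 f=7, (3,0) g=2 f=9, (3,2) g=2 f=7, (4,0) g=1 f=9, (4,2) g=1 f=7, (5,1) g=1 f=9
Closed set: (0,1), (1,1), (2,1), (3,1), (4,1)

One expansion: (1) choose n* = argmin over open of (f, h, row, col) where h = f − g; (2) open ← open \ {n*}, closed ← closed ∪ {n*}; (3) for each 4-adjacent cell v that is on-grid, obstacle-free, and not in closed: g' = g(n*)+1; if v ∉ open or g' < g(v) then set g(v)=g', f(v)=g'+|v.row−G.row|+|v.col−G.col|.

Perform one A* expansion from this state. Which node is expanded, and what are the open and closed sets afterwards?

expanded=(0,2); open=[(0,0) g=5 f=9, (0,3) g=6 f=7, (1,2) g=4 f=7, (2,2) g=3 f=7, (3,0) g=2 f=9, (3,2) g=2 f=7, (4,0) g=1 f=9, (4,2) g=1 f=7, (5,1) g=1 f=9]; closed=[(0,1), (0,2), (1,1), (2,1), (3,1), (4,1)]

step 1: expand (0,2) (f=7, h=2) → closed; open now [(0,0) g=5 f=9, (0,3) g=6 f=7, (1,2) g=4 f=7, (2,2) g=3 f=7, (3,0) g=2 f=9, (3,2) g=2 f=7, (4,0) g=1 f=9, (4,2) g=1 f=7, (5,1) g=1 f=9]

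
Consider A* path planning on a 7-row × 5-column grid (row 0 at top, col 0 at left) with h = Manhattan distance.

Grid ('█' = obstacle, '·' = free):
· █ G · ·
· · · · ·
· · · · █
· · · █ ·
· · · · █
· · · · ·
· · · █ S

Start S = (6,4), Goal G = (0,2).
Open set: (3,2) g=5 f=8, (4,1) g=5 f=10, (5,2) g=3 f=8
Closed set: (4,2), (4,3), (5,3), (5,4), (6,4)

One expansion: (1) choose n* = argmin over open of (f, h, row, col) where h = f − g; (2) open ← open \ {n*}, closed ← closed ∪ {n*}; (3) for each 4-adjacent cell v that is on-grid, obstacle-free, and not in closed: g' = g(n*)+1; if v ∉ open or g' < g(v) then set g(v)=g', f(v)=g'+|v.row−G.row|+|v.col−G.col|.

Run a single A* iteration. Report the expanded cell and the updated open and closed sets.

step 1: expand (3,2) (f=8, h=3) → closed; open now [(2,2) g=6 f=8, (3,1) g=6 f=10, (4,1) g=5 f=10, (5,2) g=3 f=8]

expanded=(3,2); open=[(2,2) g=6 f=8, (3,1) g=6 f=10, (4,1) g=5 f=10, (5,2) g=3 f=8]; closed=[(3,2), (4,2), (4,3), (5,3), (5,4), (6,4)]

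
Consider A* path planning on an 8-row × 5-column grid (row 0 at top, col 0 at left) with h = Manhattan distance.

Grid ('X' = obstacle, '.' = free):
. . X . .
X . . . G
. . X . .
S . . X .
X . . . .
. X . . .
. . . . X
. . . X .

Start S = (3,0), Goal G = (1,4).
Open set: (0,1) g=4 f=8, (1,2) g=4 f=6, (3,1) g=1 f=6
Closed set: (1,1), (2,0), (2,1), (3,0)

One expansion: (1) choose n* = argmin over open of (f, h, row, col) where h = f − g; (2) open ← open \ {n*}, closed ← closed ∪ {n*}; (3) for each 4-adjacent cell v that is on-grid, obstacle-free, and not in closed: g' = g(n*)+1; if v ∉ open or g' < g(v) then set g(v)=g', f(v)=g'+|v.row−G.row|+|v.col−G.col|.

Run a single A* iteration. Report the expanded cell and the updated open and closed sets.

expanded=(1,2); open=[(0,1) g=4 f=8, (1,3) g=5 f=6, (3,1) g=1 f=6]; closed=[(1,1), (1,2), (2,0), (2,1), (3,0)]

step 1: expand (1,2) (f=6, h=2) → closed; open now [(0,1) g=4 f=8, (1,3) g=5 f=6, (3,1) g=1 f=6]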